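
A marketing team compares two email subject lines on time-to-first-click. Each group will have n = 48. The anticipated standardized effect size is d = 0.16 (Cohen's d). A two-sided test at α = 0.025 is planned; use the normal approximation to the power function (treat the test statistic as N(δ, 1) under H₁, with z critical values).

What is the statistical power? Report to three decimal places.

Power ≈ 0.074

Noncentrality parameter: δ = d·√(n/2) = 0.16 × √(48/2) = 0.7838
Critical value for a two-sided test at α = 0.025: z_{α/2} = 2.241.
Power = Φ(δ − 2.241) + Φ(−δ − 2.241) = Φ(-1.458) + Φ(-3.025) = 0.0725 + 0.0012 = 0.0737.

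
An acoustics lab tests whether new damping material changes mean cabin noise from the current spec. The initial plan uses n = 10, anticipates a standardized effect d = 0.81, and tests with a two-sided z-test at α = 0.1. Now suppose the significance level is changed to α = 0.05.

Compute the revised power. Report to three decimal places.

δ = d·√n = 0.81 × √10 = 2.5614 (unchanged). New critical value: z_{0.025} = 1.960.
Revised power = Φ(δ − 1.960) + Φ(−δ − 1.960) = Φ(0.601) + Φ(-4.521) = 0.7262 + 0.0000 = 0.7262.

Power ≈ 0.726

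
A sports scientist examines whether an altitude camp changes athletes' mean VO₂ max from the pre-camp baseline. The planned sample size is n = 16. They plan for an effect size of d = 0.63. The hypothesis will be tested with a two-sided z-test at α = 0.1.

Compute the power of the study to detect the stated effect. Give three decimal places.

Power ≈ 0.809

Noncentrality parameter: δ = d·√n = 0.63 × √16 = 2.5200
Two-sided α = 0.1 → critical value z_{0.05} = 1.645.
Power = Φ(δ − 1.645) + Φ(−δ − 1.645) = Φ(0.875) + Φ(-4.165) = 0.8093 + 0.0000 = 0.8093.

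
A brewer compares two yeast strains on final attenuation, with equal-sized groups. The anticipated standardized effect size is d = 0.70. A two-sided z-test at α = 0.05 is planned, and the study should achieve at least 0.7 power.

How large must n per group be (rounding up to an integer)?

For power 0.7 need Φ(δ − z_{0.025}) = 0.7, so δ = z_{0.025} + z_{0.30} = 1.960 + 0.524 = 2.484.
(For δ > 0 the lower-tail rejection region contributes negligibly to power, so the one-term inversion is standard.)
δ = d·√(n/2) ⇒ n = 2(δ/d)² = 2 × (2.484 / 0.70)² = 25.19.
Rounding up, n = 26 per group.

n = 26 per group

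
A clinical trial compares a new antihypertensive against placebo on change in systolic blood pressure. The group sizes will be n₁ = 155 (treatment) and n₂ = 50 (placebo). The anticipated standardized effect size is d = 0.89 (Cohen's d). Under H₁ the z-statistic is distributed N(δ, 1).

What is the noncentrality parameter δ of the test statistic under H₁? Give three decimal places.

δ = d / √(1/n₁ + 1/n₂) = 0.89 / √(1/155 + 1/50) = 5.4722

δ ≈ 5.472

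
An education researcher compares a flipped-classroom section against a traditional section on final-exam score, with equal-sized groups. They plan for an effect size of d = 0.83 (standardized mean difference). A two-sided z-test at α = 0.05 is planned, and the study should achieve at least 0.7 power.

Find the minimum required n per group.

Set Φ(δ − 1.960) = 0.7; then δ − 1.960 = Φ⁻¹(0.7) = 0.524, giving δ = 2.484.
(For δ > 0 the lower-tail rejection region contributes negligibly to power, so the one-term inversion is standard.)
δ = d·√(n/2) ⇒ n = 2(δ/d)² = 2 × (2.484 / 0.83)² = 17.92.
Rounding up, n = 18 per group.

n = 18 per group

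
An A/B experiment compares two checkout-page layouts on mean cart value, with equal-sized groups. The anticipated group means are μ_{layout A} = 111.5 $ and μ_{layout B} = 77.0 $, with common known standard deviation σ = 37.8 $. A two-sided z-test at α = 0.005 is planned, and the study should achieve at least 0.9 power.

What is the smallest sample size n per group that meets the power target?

Standardized effect: d = |μ_{layout A} − μ_{layout B}| / σ = |111.5 − 77.0| / 37.8 = 0.9127
Set Φ(δ − 2.807) = 0.9; then δ − 2.807 = Φ⁻¹(0.9) = 1.282, giving δ = 4.089.
(For δ > 0 the lower-tail rejection region contributes negligibly to power, so the one-term inversion is standard.)
δ = d·√(n/2) ⇒ n = 2(δ/d)² = 2 × (4.089 / 0.9127)² = 40.13.
Rounding up, n = 41 per group.

n = 41 per group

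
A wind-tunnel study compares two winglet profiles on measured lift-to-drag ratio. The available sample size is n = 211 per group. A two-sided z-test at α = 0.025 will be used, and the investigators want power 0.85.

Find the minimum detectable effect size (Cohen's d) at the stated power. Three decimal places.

Required noncentrality: δ = z_{0.0125} + z_{0.15} = 2.241 + 1.036 = 3.278.
(The second rejection-region term Φ(−δ − z_{α/2}) is negligible and dropped.)
δ = d·√(n/2) ⇒ d = δ/√(n/2) = 3.278/√(211/2) = 0.3191.

d ≈ 0.319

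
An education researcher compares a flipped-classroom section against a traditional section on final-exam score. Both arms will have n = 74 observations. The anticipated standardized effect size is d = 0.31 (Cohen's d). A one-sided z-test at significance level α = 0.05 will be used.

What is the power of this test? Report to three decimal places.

Power ≈ 0.595

Noncentrality parameter: δ = d·√(n/2) = 0.31 × √(74/2) = 1.8857
One-sided α = 0.05 → critical value z_{0.05} = 1.645.
Power = Φ(δ − 1.645) = Φ(0.241) = 0.5951.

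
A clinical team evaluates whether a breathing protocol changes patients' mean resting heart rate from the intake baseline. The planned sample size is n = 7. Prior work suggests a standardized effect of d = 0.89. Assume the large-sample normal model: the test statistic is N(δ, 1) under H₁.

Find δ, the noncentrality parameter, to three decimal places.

δ ≈ 2.355

The noncentrality parameter scales effect size by the design's sample-size factor: δ = d·√n = 0.89 × √7 = 2.3547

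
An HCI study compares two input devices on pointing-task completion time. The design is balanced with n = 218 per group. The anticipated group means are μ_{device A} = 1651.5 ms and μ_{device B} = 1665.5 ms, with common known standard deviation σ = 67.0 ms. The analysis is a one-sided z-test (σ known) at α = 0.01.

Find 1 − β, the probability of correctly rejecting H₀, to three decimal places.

Power ≈ 0.442

Standardized effect: d = |μ_{device A} − μ_{device B}| / σ = |1651.5 − 1665.5| / 67.0 = 0.2090
Noncentrality parameter: δ = d·√(n/2) = 0.2090 × √(218/2) = 2.1816
Critical value for a one-sided test at α = 0.01: z_α = 2.326.
Power = P(Z > 2.326 − δ) = Φ(-0.145) = 0.4424.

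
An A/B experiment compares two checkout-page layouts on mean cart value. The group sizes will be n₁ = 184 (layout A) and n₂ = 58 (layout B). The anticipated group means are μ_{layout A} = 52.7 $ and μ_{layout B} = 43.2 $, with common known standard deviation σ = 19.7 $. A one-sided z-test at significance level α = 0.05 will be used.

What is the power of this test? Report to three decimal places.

Power ≈ 0.940

Standardized effect: d = |μ_{layout A} − μ_{layout B}| / σ = |52.7 − 43.2| / 19.7 = 0.4822
Noncentrality parameter: δ = d / √(1/n₁ + 1/n₂) = 0.4822 / √(1/184 + 1/58) = 3.2024
Critical value for a one-sided test at α = 0.05: z_α = 1.645.
Power = P(Z > 1.645 − δ) = Φ(1.558) = 0.9403.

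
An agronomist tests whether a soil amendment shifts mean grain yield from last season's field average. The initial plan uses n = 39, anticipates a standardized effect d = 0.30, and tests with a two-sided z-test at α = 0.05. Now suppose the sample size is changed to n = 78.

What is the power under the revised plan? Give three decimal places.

Power ≈ 0.755

With n = 78: δ = d·√n = 0.30 × √78 = 2.6495. Critical value z_{0.025} = 1.960.
Revised power = Φ(δ − 1.960) + Φ(−δ − 1.960) = Φ(0.690) + Φ(-4.609) = 0.7548 + 0.0000 = 0.7548.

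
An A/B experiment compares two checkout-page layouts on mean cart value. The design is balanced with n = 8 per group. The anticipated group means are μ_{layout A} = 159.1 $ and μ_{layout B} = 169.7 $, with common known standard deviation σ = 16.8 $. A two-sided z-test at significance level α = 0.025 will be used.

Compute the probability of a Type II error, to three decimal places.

Standardized effect: d = |μ_{layout A} − μ_{layout B}| / σ = |159.1 − 169.7| / 16.8 = 0.6310
Noncentrality parameter: λ = d·√(n/2) = 0.6310 × √(8/2) = 1.2619
Critical value for a two-sided test at α = 0.025: z_{α/2} = 2.241.
Power = Φ(λ − 2.241) + Φ(−λ − 2.241) = Φ(-0.979) + Φ(-3.503) = 0.1637 + 0.0002 = 0.1639.
Type II error: β = 1 − power = 1 − 0.1639 = 0.8361.

β ≈ 0.836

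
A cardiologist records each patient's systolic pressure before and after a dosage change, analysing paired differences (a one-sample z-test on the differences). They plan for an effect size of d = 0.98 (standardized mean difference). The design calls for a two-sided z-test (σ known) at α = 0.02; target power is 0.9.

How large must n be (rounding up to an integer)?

For power 0.9 need Φ(δ − z_{0.01}) = 0.9, so δ = z_{0.01} + z_{0.10} = 2.326 + 1.282 = 3.608.
(The Φ(−δ − z_{α/2}) term is vanishingly small for δ > 0 and is dropped in the standard sample-size formula.)
δ = d·√n ⇒ n = (δ/d)² = (3.608 / 0.98)² = 13.55.
Round up to the next whole unit.

n = 14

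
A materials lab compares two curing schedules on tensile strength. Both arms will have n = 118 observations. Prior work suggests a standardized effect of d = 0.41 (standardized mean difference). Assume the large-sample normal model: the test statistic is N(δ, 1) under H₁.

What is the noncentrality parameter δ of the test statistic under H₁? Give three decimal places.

The noncentrality parameter scales effect size by the design's sample-size factor: δ = d·√(n/2) = 0.41 × √(118/2) = 3.1493

δ ≈ 3.149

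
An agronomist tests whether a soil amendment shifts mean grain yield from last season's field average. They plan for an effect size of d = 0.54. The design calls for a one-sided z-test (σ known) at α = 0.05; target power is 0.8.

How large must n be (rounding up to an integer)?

n = 22

Set Φ(δ − 1.645) = 0.8; then δ − 1.645 = Φ⁻¹(0.8) = 0.842, giving δ = 2.486.
δ = d·√n ⇒ n = (δ/d)² = (2.486 / 0.54)² = 21.20.
Rounding up, n = 22.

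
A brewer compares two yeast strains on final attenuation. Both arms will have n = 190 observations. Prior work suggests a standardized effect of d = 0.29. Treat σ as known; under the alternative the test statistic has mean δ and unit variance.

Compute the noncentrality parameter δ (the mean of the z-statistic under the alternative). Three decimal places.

δ ≈ 2.827

δ = d·√(n/2) = 0.29 × √(190/2) = 2.8266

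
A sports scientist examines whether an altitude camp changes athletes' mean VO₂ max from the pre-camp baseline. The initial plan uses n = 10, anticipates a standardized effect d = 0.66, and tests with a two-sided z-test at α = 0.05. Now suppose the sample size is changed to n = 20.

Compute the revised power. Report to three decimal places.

Power ≈ 0.839

With n = 20: δ = d·√n = 0.66 × √20 = 2.9516. Critical value z_{0.025} = 1.960.
Revised power = Φ(δ − 1.960) + Φ(−δ − 1.960) = Φ(0.992) + Φ(-4.912) = 0.8393 + 0.0000 = 0.8393.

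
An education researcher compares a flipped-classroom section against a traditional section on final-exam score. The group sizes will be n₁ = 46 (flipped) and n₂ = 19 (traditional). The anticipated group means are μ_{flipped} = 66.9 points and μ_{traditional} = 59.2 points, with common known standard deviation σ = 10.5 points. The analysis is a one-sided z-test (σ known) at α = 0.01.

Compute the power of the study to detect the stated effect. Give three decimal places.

Power ≈ 0.642

Standardized effect: d = |μ_{flipped} − μ_{traditional}| / σ = |66.9 − 59.2| / 10.5 = 0.7333
Noncentrality parameter: δ = d / √(1/n₁ + 1/n₂) = 0.7333 / √(1/46 + 1/19) = 2.6891
One-sided α = 0.01 → critical value z_{0.01} = 2.326.
Power = Φ(δ − 2.326) = Φ(0.363) = 0.6416.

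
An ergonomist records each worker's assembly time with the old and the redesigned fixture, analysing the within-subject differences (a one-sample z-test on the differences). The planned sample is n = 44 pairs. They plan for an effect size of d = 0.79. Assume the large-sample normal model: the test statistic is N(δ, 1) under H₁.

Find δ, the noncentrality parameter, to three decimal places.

δ ≈ 5.240

δ = d·√n = 0.79 × √44 = 5.2403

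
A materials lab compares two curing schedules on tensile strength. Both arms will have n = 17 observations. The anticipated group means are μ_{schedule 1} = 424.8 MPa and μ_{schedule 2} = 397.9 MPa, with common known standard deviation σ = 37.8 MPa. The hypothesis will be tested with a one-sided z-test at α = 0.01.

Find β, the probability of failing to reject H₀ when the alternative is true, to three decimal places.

β ≈ 0.599

Standardized effect: d = |μ_{schedule 1} − μ_{schedule 2}| / σ = |424.8 − 397.9| / 37.8 = 0.7116
Noncentrality parameter: λ = d·√(n/2) = 0.7116 × √(17/2) = 2.0748
One-sided α = 0.01 → critical value z_{0.01} = 2.326.
Power = Φ(λ − 2.326) = Φ(-0.252) = 0.4007.
Type II error: β = 1 − power = 1 − 0.4007 = 0.5993.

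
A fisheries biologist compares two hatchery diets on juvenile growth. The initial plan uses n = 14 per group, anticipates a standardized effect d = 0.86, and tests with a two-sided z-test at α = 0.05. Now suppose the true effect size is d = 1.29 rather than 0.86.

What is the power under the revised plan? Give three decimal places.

Power ≈ 0.927

With d = 1.29: δ = d·√(n/2) = 1.29 × √(14/2) = 3.4130. Critical value z_{0.025} = 1.960.
Revised power = Φ(δ − 1.960) + Φ(−δ − 1.960) = Φ(1.453) + Φ(-5.373) = 0.9269 + 0.0000 = 0.9269.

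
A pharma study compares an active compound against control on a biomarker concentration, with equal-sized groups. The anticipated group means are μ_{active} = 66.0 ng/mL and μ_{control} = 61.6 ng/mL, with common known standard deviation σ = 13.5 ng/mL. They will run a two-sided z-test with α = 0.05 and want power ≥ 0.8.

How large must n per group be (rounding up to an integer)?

n = 148 per group

Standardized effect: d = |μ_{active} − μ_{control}| / σ = |66.0 − 61.6| / 13.5 = 0.3259
For power 0.8 need Φ(δ − z_{0.025}) = 0.8, so δ = z_{0.025} + z_{0.20} = 1.960 + 0.842 = 2.802.
(Ignoring the negligible lower-tail rejection probability gives the usual closed-form inversion.)
δ = d·√(n/2) ⇒ n = 2(δ/d)² = 2 × (2.802 / 0.3259)² = 147.77.
Round up to the next whole unit.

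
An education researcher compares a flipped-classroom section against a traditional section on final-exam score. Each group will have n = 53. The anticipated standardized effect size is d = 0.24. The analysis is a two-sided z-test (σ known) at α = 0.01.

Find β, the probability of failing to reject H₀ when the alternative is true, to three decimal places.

β ≈ 0.910

Noncentrality parameter: δ = d·√(n/2) = 0.24 × √(53/2) = 1.2355
Critical value for a two-sided test at α = 0.01: z_{α/2} = 2.576.
Power = Φ(δ − 2.576) + Φ(−δ − 2.576) = Φ(-1.340) + Φ(-3.811) = 0.0901 + 0.0001 = 0.0901.
Type II error: β = 1 − power = 1 − 0.0901 = 0.9099.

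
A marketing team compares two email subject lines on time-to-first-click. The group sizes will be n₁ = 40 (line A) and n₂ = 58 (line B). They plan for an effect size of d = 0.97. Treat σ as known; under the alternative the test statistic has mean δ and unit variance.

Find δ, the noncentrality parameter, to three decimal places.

δ ≈ 4.720

δ = d / √(1/n₁ + 1/n₂) = 0.97 / √(1/40 + 1/58) = 4.7196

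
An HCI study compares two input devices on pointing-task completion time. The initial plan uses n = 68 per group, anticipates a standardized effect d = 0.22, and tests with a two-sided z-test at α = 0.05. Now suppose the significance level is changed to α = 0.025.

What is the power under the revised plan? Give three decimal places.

Power ≈ 0.169

δ = d·√(n/2) = 0.22 × √(68/2) = 1.2828 (unchanged). New critical value: z_{0.0125} = 2.241.
Revised power = Φ(δ − 2.241) + Φ(−δ − 2.241) = Φ(-0.959) + Φ(-3.524) = 0.1689 + 0.0002 = 0.1691.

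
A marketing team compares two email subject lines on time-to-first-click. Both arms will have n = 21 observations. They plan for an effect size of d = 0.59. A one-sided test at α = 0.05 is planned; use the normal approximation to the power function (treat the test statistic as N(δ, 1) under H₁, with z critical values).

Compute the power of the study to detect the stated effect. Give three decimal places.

Power ≈ 0.605

Noncentrality parameter: δ = d·√(n/2) = 0.59 × √(21/2) = 1.9118
One-sided α = 0.05 → critical value z_{0.05} = 1.645.
Power = P(Z > 1.645 − δ) = Φ(0.267) = 0.6053.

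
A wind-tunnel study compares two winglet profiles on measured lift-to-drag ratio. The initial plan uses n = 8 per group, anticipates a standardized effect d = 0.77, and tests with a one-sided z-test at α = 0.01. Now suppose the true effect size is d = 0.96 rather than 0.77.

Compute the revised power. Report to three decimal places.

With d = 0.96: δ = d·√(n/2) = 0.96 × √(8/2) = 1.9200. Critical value z_{0.01} = 2.326.
Revised power = Φ(δ − 2.326) = Φ(-0.406) = 0.3422.

Power ≈ 0.342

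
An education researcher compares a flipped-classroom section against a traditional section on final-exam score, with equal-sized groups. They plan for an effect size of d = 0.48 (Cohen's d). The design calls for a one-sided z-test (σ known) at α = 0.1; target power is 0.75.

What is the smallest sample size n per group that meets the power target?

n = 34 per group

Set Φ(δ − 1.282) = 0.75; then δ − 1.282 = Φ⁻¹(0.75) = 0.674, giving δ = 1.956.
δ = d·√(n/2) ⇒ n = 2(δ/d)² = 2 × (1.956 / 0.48)² = 33.21.
Round up to the next whole unit.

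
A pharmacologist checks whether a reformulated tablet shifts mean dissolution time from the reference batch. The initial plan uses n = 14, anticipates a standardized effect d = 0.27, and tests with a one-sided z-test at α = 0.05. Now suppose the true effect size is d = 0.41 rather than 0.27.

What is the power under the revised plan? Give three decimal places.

Power ≈ 0.456

With d = 0.41: δ = d·√n = 0.41 × √14 = 1.5341. Critical value z_{0.05} = 1.645.
Revised power = Φ(δ − 1.645) = Φ(-0.111) = 0.4559.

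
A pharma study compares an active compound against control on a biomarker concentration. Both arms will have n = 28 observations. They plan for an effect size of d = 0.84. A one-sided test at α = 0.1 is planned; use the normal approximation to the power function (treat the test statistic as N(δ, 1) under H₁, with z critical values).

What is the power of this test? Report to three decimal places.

Power ≈ 0.969

Noncentrality parameter: δ = d·√(n/2) = 0.84 × √(28/2) = 3.1430
Critical value for a one-sided test at α = 0.1: z_α = 1.282.
Power = Φ(δ − 1.282) = Φ(1.861) = 0.9687.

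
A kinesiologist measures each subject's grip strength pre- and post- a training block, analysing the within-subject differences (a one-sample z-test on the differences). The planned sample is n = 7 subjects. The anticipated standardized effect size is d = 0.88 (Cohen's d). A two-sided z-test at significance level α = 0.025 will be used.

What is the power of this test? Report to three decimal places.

Power ≈ 0.535

Noncentrality parameter: δ = d·√n = 0.88 × √7 = 2.3283
Two-sided α = 0.025 → critical value z_{0.0125} = 2.241.
Power = Φ(δ − 2.241) + Φ(−δ − 2.241) = Φ(0.087) + Φ(-4.570) = 0.5346 + 0.0000 = 0.5346.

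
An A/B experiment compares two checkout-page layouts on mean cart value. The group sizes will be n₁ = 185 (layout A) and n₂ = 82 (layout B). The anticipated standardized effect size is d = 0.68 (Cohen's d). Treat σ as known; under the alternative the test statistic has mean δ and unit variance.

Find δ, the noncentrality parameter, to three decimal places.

δ ≈ 5.126

The noncentrality parameter scales effect size by the design's sample-size factor: δ = d / √(1/n₁ + 1/n₂) = 0.68 / √(1/185 + 1/82) = 5.1256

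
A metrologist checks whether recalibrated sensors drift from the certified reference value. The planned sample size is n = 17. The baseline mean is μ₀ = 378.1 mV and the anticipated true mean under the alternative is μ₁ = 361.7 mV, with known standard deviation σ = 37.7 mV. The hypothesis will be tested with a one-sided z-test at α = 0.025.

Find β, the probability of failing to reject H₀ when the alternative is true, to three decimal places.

β ≈ 0.566

Standardized effect: d = |μ₁ − μ₀| / σ = |361.7 − 378.1| / 37.7 = 0.4350
Noncentrality parameter: λ = d·√n = 0.4350 × √17 = 1.7936
One-sided α = 0.025 → critical value z_{0.025} = 1.960.
Power = P(Z > 1.960 − λ) = Φ(-0.166) = 0.4339.
Type II error: β = 1 − power = 1 − 0.4339 = 0.5661.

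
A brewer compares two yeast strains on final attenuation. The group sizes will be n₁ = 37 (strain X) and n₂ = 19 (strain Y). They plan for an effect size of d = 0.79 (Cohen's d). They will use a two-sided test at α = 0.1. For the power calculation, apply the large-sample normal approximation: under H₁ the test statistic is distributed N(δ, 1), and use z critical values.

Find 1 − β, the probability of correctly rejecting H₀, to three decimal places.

Noncentrality parameter: δ = d / √(1/n₁ + 1/n₂) = 0.79 / √(1/37 + 1/19) = 2.7991
Two-sided α = 0.1 → critical value z_{0.05} = 1.645.
Power = Φ(δ − 1.645) + Φ(−δ − 1.645) = Φ(1.154) + Φ(-4.444) = 0.8758 + 0.0000 = 0.8758.

Power ≈ 0.876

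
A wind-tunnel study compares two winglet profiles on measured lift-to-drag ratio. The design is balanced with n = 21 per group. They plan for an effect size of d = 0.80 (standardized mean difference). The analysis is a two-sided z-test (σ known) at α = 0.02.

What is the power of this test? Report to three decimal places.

Power ≈ 0.605

Noncentrality parameter: δ = d·√(n/2) = 0.80 × √(21/2) = 2.5923
Two-sided α = 0.02 → critical value z_{0.01} = 2.326.
Power = Φ(δ − 2.326) + Φ(−δ − 2.326) = Φ(0.266) + Φ(-4.919) = 0.6049 + 0.0000 = 0.6049.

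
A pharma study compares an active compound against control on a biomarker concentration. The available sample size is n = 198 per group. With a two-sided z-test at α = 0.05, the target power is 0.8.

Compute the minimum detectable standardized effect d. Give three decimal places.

Required noncentrality: δ = z_{0.025} + z_{0.20} = 1.960 + 0.842 = 2.802.
(Lower-tail contribution to power is negligible for δ > 0.)
δ = d·√(n/2) ⇒ d = δ/√(n/2) = 2.802/√(198/2) = 0.2816.

d ≈ 0.282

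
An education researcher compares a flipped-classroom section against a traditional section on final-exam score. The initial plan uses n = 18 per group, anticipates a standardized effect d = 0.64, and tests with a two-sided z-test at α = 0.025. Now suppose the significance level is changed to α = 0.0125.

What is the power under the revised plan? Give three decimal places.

Power ≈ 0.282

δ = d·√(n/2) = 0.64 × √(18/2) = 1.9200 (unchanged). New critical value: z_{0.0063} = 2.498.
Revised power = Φ(δ − 2.498) + Φ(−δ − 2.498) = Φ(-0.578) + Φ(-4.418) = 0.2817 + 0.0000 = 0.2817.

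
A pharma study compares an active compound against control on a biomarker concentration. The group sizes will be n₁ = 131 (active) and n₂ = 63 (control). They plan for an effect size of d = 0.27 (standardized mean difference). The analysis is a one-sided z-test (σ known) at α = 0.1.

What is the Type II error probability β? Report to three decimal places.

β ≈ 0.316

Noncentrality parameter: δ = d / √(1/n₁ + 1/n₂) = 0.27 / √(1/131 + 1/63) = 1.7610
Critical value for a one-sided test at α = 0.1: z_α = 1.282.
Power = P(Z > 1.282 − δ) = Φ(0.479) = 0.6842.
Type II error: β = 1 − power = 1 − 0.6842 = 0.3158.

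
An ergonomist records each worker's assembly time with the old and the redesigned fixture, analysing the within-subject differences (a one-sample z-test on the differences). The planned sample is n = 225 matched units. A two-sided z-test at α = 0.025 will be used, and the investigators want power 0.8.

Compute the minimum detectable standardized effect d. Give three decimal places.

d ≈ 0.206

Required noncentrality: δ = z_{0.0125} + z_{0.20} = 2.241 + 0.842 = 3.083.
(The second rejection-region term Φ(−δ − z_{α/2}) is negligible and dropped.)
δ = d·√n ⇒ d = δ/√n = 3.083/√225 = 0.2055.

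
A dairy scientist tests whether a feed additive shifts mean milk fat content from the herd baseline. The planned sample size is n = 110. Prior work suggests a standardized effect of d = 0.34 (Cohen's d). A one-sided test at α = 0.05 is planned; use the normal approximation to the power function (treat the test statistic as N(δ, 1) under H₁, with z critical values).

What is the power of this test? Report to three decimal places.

Power ≈ 0.973

Noncentrality parameter: δ = d·√n = 0.34 × √110 = 3.5660
One-sided α = 0.05 → critical value z_{0.05} = 1.645.
Power = Φ(δ − 1.645) = Φ(1.921) = 0.9726.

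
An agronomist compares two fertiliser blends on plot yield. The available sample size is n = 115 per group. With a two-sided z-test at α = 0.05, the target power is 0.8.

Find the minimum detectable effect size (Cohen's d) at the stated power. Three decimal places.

Need Φ(δ − 1.960) = 0.8, so δ = 1.960 + 0.842 = 2.802.
(Lower-tail contribution to power is negligible for δ > 0.)
δ = d·√(n/2) ⇒ d = δ/√(n/2) = 2.802/√(115/2) = 0.3695.

d ≈ 0.369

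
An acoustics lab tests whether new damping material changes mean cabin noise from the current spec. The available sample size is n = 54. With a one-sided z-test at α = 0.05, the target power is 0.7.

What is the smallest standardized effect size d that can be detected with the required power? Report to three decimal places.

Required noncentrality: δ = z_{0.05} + z_{0.30} = 1.645 + 0.524 = 2.169.
δ = d·√n ⇒ d = δ/√n = 2.169/√54 = 0.2952.

d ≈ 0.295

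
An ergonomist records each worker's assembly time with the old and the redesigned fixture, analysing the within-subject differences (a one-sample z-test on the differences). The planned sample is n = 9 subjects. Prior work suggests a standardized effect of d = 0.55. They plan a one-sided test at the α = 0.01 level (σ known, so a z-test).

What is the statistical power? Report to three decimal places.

Noncentrality parameter: δ = d·√n = 0.55 × √9 = 1.6500
One-sided α = 0.01 → critical value z_{0.01} = 2.326.
Power = P(Z > 2.326 − δ) = Φ(-0.676) = 0.2494.

Power ≈ 0.249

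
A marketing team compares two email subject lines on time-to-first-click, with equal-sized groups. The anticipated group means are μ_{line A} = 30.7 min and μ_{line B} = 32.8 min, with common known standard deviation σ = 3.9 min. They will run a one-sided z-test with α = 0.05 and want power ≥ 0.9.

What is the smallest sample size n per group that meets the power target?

Standardized effect: d = |μ_{line A} − μ_{line B}| / σ = |30.7 − 32.8| / 3.9 = 0.5385
Set Φ(δ − 1.645) = 0.9; then δ − 1.645 = Φ⁻¹(0.9) = 1.282, giving δ = 2.926.
δ = d·√(n/2) ⇒ n = 2(δ/d)² = 2 × (2.926 / 0.5385)² = 59.07.
Rounding up, n = 60 per group.

n = 60 per group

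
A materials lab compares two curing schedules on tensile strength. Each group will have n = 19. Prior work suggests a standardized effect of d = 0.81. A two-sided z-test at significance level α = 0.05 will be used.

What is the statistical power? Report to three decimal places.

Power ≈ 0.704

Noncentrality parameter: δ = d·√(n/2) = 0.81 × √(19/2) = 2.4966
Critical value for a two-sided test at α = 0.05: z_{α/2} = 1.960.
Power = Φ(δ − 1.960) + Φ(−δ − 1.960) = Φ(0.537) + Φ(-4.457) = 0.7042 + 0.0000 = 0.7042.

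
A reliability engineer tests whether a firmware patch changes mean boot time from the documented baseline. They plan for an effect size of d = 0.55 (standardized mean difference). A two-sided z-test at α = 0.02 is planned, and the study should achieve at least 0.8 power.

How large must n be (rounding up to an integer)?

n = 34

Set Φ(δ − 2.326) = 0.8; then δ − 2.326 = Φ⁻¹(0.8) = 0.842, giving δ = 3.168.
(Ignoring the negligible lower-tail rejection probability gives the usual closed-form inversion.)
δ = d·√n ⇒ n = (δ/d)² = (3.168 / 0.55)² = 33.18.
Rounding up, n = 34.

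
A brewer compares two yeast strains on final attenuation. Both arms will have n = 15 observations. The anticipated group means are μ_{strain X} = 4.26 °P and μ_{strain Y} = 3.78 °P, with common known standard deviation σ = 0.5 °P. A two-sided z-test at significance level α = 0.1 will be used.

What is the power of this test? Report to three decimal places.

Standardized effect: d = |μ_{strain X} − μ_{strain Y}| / σ = |4.26 − 3.78| / 0.5 = 0.9600
Noncentrality parameter: δ = d·√(n/2) = 0.9600 × √(15/2) = 2.6291
Critical value for a two-sided test at α = 0.1: z_{α/2} = 1.645.
Power = Φ(δ − 1.645) + Φ(−δ − 1.645) = Φ(0.984) + Φ(-4.274) = 0.8375 + 0.0000 = 0.8375.

Power ≈ 0.838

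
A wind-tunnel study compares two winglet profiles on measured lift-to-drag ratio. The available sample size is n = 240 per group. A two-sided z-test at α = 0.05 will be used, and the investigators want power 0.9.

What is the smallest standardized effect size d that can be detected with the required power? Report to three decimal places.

Need Φ(δ − 1.960) = 0.9, so δ = 1.960 + 1.282 = 3.242.
(Lower-tail contribution to power is negligible for δ > 0.)
δ = d·√(n/2) ⇒ d = δ/√(n/2) = 3.242/√(240/2) = 0.2959.

d ≈ 0.296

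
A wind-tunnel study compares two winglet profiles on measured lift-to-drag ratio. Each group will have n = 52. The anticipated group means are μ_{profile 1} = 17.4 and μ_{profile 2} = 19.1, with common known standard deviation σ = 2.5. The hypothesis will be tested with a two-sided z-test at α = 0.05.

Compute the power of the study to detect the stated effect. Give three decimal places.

Standardized effect: d = |μ_{profile 1} − μ_{profile 2}| / σ = |17.4 − 19.1| / 2.5 = 0.6800
Noncentrality parameter: δ = d·√(n/2) = 0.6800 × √(52/2) = 3.4673
Critical value for a two-sided test at α = 0.05: z_{α/2} = 1.960.
Power = Φ(δ − 1.960) + Φ(−δ − 1.960) = Φ(1.507) + Φ(-5.427) = 0.9341 + 0.0000 = 0.9341.

Power ≈ 0.934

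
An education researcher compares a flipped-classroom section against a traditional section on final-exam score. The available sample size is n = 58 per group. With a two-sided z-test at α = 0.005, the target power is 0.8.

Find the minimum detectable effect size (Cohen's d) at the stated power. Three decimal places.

Required noncentrality: δ = z_{0.0025} + z_{0.20} = 2.807 + 0.842 = 3.649.
(Lower-tail contribution to power is negligible for δ > 0.)
δ = d·√(n/2) ⇒ d = δ/√(n/2) = 3.649/√(58/2) = 0.6775.

d ≈ 0.678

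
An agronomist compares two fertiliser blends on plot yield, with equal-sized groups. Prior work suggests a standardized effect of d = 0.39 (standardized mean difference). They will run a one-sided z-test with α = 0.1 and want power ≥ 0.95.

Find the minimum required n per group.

n = 113 per group

For power 0.95 need Φ(δ − z_{0.1}) = 0.95, so δ = z_{0.1} + z_{0.05} = 1.282 + 1.645 = 2.926.
δ = d·√(n/2) ⇒ n = 2(δ/d)² = 2 × (2.926 / 0.39)² = 112.61.
Rounding up, n = 113 per group.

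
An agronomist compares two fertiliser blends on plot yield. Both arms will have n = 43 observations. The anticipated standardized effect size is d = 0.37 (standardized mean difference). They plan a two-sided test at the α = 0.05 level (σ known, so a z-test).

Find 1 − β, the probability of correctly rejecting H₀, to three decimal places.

Noncentrality parameter: δ = d·√(n/2) = 0.37 × √(43/2) = 1.7156
Critical value for a two-sided test at α = 0.05: z_{α/2} = 1.960.
Power = Φ(δ − 1.960) + Φ(−δ − 1.960) = Φ(-0.244) + Φ(-3.676) = 0.4035 + 0.0001 = 0.4036.

Power ≈ 0.404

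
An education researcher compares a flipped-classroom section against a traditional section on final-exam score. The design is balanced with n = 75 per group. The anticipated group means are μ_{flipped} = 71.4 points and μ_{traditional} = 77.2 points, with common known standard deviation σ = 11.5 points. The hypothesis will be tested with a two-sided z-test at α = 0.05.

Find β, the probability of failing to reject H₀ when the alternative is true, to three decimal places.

Standardized effect: d = |μ_{flipped} − μ_{traditional}| / σ = |71.4 − 77.2| / 11.5 = 0.5043
Noncentrality parameter: δ = d·√(n/2) = 0.5043 × √(75/2) = 3.0885
Critical value for a two-sided test at α = 0.05: z_{α/2} = 1.960.
Power = Φ(δ − 1.960) + Φ(−δ − 1.960) = Φ(1.129) + Φ(-5.048) = 0.8705 + 0.0000 = 0.8705.
Type II error: β = 1 − power = 1 − 0.8705 = 0.1295.

β ≈ 0.130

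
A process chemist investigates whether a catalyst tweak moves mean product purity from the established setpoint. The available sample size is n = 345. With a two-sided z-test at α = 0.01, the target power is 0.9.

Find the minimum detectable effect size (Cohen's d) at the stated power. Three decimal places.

d ≈ 0.208

Need Φ(δ − 2.576) = 0.9, so δ = 2.576 + 1.282 = 3.857.
(Lower-tail contribution to power is negligible for δ > 0.)
δ = d·√n ⇒ d = δ/√n = 3.857/√345 = 0.2077.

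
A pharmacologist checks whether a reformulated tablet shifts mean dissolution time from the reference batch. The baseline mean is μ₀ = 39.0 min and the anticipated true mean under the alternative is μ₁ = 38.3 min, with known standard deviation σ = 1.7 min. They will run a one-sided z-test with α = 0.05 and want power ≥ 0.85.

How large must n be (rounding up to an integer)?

n = 43

Standardized effect: d = |μ₁ − μ₀| / σ = |38.3 − 39.0| / 1.7 = 0.4118
Set Φ(δ − 1.645) = 0.85; then δ − 1.645 = Φ⁻¹(0.85) = 1.036, giving δ = 2.681.
δ = d·√n ⇒ n = (δ/d)² = (2.681 / 0.4118)² = 42.40.
Rounding up, n = 43.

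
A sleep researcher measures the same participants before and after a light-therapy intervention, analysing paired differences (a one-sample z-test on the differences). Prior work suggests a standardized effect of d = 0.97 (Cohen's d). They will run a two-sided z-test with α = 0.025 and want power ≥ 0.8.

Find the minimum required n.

n = 11

Set Φ(δ − 2.241) = 0.8; then δ − 2.241 = Φ⁻¹(0.8) = 0.842, giving δ = 3.083.
(Ignoring the negligible lower-tail rejection probability gives the usual closed-form inversion.)
δ = d·√n ⇒ n = (δ/d)² = (3.083 / 0.97)² = 10.10.
Round up to the next whole unit.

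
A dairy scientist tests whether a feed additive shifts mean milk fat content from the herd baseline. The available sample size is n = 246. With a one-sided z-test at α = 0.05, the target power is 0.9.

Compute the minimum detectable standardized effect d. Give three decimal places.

Need Φ(δ − 1.645) = 0.9, so δ = 1.645 + 1.282 = 2.926.
δ = d·√n ⇒ d = δ/√n = 2.926/√246 = 0.1866.

d ≈ 0.187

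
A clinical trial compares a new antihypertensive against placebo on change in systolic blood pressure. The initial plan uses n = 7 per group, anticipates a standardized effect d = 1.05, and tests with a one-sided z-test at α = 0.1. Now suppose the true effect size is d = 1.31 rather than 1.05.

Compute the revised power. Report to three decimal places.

With d = 1.31: δ = d·√(n/2) = 1.31 × √(7/2) = 2.4508. Critical value z_{0.1} = 1.282.
Revised power = Φ(δ − 1.282) = Φ(1.169) = 0.8788.

Power ≈ 0.879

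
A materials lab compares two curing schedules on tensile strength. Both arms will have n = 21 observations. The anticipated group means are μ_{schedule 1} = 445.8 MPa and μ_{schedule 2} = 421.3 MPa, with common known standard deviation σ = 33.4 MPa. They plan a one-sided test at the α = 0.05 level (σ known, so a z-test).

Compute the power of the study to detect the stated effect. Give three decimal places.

Power ≈ 0.768

Standardized effect: d = |μ_{schedule 1} − μ_{schedule 2}| / σ = |445.8 − 421.3| / 33.4 = 0.7335
Noncentrality parameter: δ = d·√(n/2) = 0.7335 × √(21/2) = 2.3769
One-sided α = 0.05 → critical value z_{0.05} = 1.645.
Power = Φ(δ − 1.645) = Φ(0.732) = 0.7679.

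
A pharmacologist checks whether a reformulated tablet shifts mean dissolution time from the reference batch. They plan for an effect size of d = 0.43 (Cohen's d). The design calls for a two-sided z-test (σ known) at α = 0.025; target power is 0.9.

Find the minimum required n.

n = 68

For power 0.9 need Φ(δ − z_{0.0125}) = 0.9, so δ = z_{0.0125} + z_{0.10} = 2.241 + 1.282 = 3.523.
(For δ > 0 the lower-tail rejection region contributes negligibly to power, so the one-term inversion is standard.)
δ = d·√n ⇒ n = (δ/d)² = (3.523 / 0.43)² = 67.12.
Rounding up, n = 68.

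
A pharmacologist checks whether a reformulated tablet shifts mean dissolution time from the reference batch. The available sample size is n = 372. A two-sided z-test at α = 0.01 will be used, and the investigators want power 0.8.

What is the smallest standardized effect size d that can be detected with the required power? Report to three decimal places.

d ≈ 0.177

Required noncentrality: δ = z_{0.005} + z_{0.20} = 2.576 + 0.842 = 3.417.
(The second rejection-region term Φ(−δ − z_{α/2}) is negligible and dropped.)
δ = d·√n ⇒ d = δ/√n = 3.417/√372 = 0.1772.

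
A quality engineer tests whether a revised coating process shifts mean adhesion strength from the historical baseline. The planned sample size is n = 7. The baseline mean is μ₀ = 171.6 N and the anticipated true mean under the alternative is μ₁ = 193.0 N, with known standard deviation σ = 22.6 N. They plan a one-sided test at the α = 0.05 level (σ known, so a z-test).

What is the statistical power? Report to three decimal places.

Standardized effect: d = |μ₁ − μ₀| / σ = |193.0 − 171.6| / 22.6 = 0.9469
Noncentrality parameter: δ = d·√n = 0.9469 × √7 = 2.5053
Critical value for a one-sided test at α = 0.05: z_α = 1.645.
Power = P(Z > 1.645 − δ) = Φ(0.860) = 0.8052.

Power ≈ 0.805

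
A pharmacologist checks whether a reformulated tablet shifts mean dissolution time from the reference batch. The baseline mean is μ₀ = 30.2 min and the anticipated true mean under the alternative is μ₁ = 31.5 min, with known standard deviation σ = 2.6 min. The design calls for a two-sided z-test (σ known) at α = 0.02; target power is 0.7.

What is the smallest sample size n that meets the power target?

Standardized effect: d = |μ₁ − μ₀| / σ = |31.5 − 30.2| / 2.6 = 0.5000
For power 0.7 need Φ(δ − z_{0.01}) = 0.7, so δ = z_{0.01} + z_{0.30} = 2.326 + 0.524 = 2.851.
(The Φ(−δ − z_{α/2}) term is vanishingly small for δ > 0 and is dropped in the standard sample-size formula.)
δ = d·√n ⇒ n = (δ/d)² = (2.851 / 0.5000)² = 32.51.
Round up to the next whole unit.

n = 33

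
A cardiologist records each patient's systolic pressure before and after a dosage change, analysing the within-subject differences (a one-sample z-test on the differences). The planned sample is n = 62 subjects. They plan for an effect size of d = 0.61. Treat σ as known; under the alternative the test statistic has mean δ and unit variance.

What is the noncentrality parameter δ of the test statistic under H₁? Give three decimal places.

δ ≈ 4.803

δ = d·√n = 0.61 × √62 = 4.8031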